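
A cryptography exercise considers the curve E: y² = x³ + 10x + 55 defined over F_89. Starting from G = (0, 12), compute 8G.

Repeated addition: build up to 8G.
2G: tangent at (0, 12): λ = (3·0² + 10)/(2·12) ≡ 10/24. 24⁻¹ ≡ 26 (mod 89), so λ ≡ 10·26 ≡ 82.
  x = λ² - 0 - 0 = 6724 - 0 ≡ 49; y = λ·(0 - 49) - 12 ≡ 64. → (49, 64)
3G: (49, 64) + (0, 12). λ = (12 - 64)/(0 - 49) ≡ 37/40 mod 89. 40⁻¹ ≡ 69 (mod 89), so λ ≡ 61.
  x = λ² - 49 - 0 = 3721 - 49 ≡ 23; y = λ·(49 - 23) - 64 ≡ 9. → (23, 9)
4G: (23, 9) + (0, 12). λ = (12 - 9)/(0 - 23) ≡ 3/66 mod 89. 66⁻¹ ≡ 58 (mod 89) since 66·58 = 3828 ≡ 1, so λ ≡ 85.
  x = λ² - 23 - 0 = 7225 - 23 ≡ 82; y = λ·(23 - 82) - 9 ≡ 49. → (82, 49)
5G: (82, 49) + (0, 12). λ = (12 - 49)/(0 - 82) ≡ 52/7 mod 89. 7⁻¹ ≡ 51 (mod 89) since 7·51 = 357 ≡ 1, so λ ≡ 71.
  x = λ² - 82 - 0 = 5041 - 82 ≡ 64; y = λ·(82 - 64) - 49 ≡ 72. → (64, 72)
6G: (64, 72) + (0, 12). λ = (12 - 72)/(0 - 64) ≡ 29/25 mod 89. 25⁻¹ ≡ 57 (mod 89) since 25·57 = 1425 ≡ 1, so λ ≡ 51.
  x = λ² - 64 - 0 = 2601 - 64 ≡ 45; y = λ·(64 - 45) - 72 ≡ 7. → (45, 7)
7G: (45, 7) + (0, 12). λ = (12 - 7)/(0 - 45) ≡ 5/44 mod 89. 44⁻¹ ≡ 87 (mod 89), so λ ≡ 79.
  x = λ² - 45 - 0 = 6241 - 45 ≡ 55; y = λ·(45 - 55) - 7 ≡ 4. → (55, 4)
8G: (55, 4) + (0, 12). λ = (12 - 4)/(0 - 55) ≡ 8/34 mod 89. 34⁻¹ ≡ 55 (mod 89) since 34·55 = 1870 ≡ 1, so λ ≡ 84.
  x = λ² - 55 - 0 = 7056 - 55 ≡ 59; y = λ·(55 - 59) - 4 ≡ 16. → (59, 16)

(59, 16)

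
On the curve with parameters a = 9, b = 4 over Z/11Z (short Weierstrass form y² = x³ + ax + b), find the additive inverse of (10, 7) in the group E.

(10, 4)

-(10, 7) = (10, -7 mod 11) = (10, 4).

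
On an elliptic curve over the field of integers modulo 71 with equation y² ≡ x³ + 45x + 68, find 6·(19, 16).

(55, 68)

Write Q = (19, 16).
Double-and-add on 6 = (110)₂. Start with Q = (19, 16) for the leading 1-bit.
double: tangent at (19, 16): λ = (3·19² + 45)/(2·16) ≡ 63/32. 32⁻¹ ≡ 20 (mod 71), so λ ≡ 63·20 ≡ 53.
  x = λ² - 19 - 19 = 2809 - 38 ≡ 2; y = λ·(19 - 2) - 16 ≡ 33. → (2, 33)
add Q: (2, 33) + (19, 16). λ = (16 - 33)/(19 - 2) ≡ 54/17 mod 71. 17⁻¹ ≡ 46 (mod 71) since 17·46 = 782 ≡ 1, so λ ≡ 70.
  x = λ² - 2 - 19 = 4900 - 21 ≡ 51; y = λ·(2 - 51) - 33 ≡ 16. → (51, 16)
double: tangent at (51, 16): λ = (3·51² + 45)/(2·16) ≡ 38/32. 32⁻¹ ≡ 20 (mod 71), so λ ≡ 38·20 ≡ 50.
  x = λ² - 51 - 51 = 2500 - 102 ≡ 55; y = λ·(51 - 55) - 16 ≡ 68. → (55, 68)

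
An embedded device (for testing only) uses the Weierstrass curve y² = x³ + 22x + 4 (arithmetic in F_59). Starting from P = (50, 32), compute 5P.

Double-and-add on 5 = (101)₂. Start with P = (50, 32) for the leading 1-bit.
double: tangent at (50, 32): λ = (3·50² + 22)/(2·32) ≡ 29/5. 5⁻¹ ≡ 12 (mod 59), so λ ≡ 29·12 ≡ 53.
  x = λ² - 50 - 50 = 2809 - 100 ≡ 54; y = λ·(50 - 54) - 32 ≡ 51. → (54, 51)
double: tangent at (54, 51): λ = (3·54² + 22)/(2·51) ≡ 38/43. 43⁻¹ ≡ 11 (mod 59), so λ ≡ 38·11 ≡ 5.
  x = λ² - 54 - 54 = 25 - 108 ≡ 35; y = λ·(54 - 35) - 51 ≡ 44. → (35, 44)
add P: (35, 44) + (50, 32). λ = (32 - 44)/(50 - 35) ≡ 47/15 mod 59. 15⁻¹ ≡ 4 (mod 59), so λ ≡ 11.
  x = λ² - 35 - 50 = 121 - 85 ≡ 36; y = λ·(35 - 36) - 44 ≡ 4. → (36, 4)

(36, 4)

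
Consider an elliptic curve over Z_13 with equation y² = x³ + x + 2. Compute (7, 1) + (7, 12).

O

The two points share x = 7 and their y-coordinates satisfy 1 + 12 ≡ 0 (mod 13), so they are inverses. Their sum is ∞.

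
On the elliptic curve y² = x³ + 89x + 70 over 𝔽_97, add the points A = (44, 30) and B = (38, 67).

(18, 36)

(44, 30) + (38, 67). λ = (67 - 30)/(38 - 44) ≡ 37/91 mod 97. 91⁻¹ ≡ 16 (mod 97), so λ ≡ 10.
  x = λ² - 44 - 38 = 100 - 82 ≡ 18; y = λ·(44 - 18) - 30 ≡ 36. → (18, 36)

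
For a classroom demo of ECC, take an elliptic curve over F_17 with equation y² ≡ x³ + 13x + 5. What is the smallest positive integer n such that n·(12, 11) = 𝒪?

5

2P: tangent at (12, 11): λ = (3·12² + 13)/(2·11) ≡ 3/5. 5⁻¹ ≡ 7 (mod 17), so λ ≡ 3·7 ≡ 4.
  x = λ² - 12 - 12 = 16 - 24 ≡ 9; y = λ·(12 - 9) - 11 ≡ 1. → (9, 1)
3P: (9, 1) + (12, 11). λ = (11 - 1)/(12 - 9) ≡ 10/3 mod 17. 3⁻¹ ≡ 6 (mod 17) since 3·6 = 18 ≡ 1, so λ ≡ 9.
  x = λ² - 9 - 12 = 81 - 21 ≡ 9; y = λ·(9 - 9) - 1 ≡ 16. → (9, 16)
4P: (9, 16) + (12, 11). λ = (11 - 16)/(12 - 9) ≡ 12/3 mod 17. 3⁻¹ ≡ 6 (mod 17), so λ ≡ 4.
  x = λ² - 9 - 12 = 16 - 21 ≡ 12; y = λ·(9 - 12) - 16 ≡ 6. → (12, 6)
5P: (12, 6) + (12, 11): same x and y₁ ≡ -y₂, so the sum is 𝒪.
5P = 𝒪, so the order is 5.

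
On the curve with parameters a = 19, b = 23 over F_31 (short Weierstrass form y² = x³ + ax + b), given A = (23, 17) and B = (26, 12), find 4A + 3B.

First 4A:
Repeated addition: build up to 4A.
2A: tangent at (23, 17): λ = (3·23² + 19)/(2·17) ≡ 25/3. 3⁻¹ ≡ 21 (mod 31), so λ ≡ 25·21 ≡ 29.
  x = λ² - 23 - 23 = 841 - 46 ≡ 20; y = λ·(23 - 20) - 17 ≡ 8. → (20, 8)
3A: (20, 8) + (23, 17). λ = (17 - 8)/(23 - 20) ≡ 9/3 mod 31. 3⁻¹ ≡ 21 (mod 31), so λ ≡ 3.
  x = λ² - 20 - 23 = 9 - 43 ≡ 28; y = λ·(20 - 28) - 8 ≡ 30. → (28, 30)
4A: (28, 30) + (23, 17). λ = (17 - 30)/(23 - 28) ≡ 18/26 mod 31. 26⁻¹ ≡ 6 (mod 31), so λ ≡ 15.
  x = λ² - 28 - 23 = 225 - 51 ≡ 19; y = λ·(28 - 19) - 30 ≡ 12. → (19, 12)
4A = (19, 12).
Next 3B:
Repeated addition: build up to 3B.
2B: tangent at (26, 12): λ = (3·26² + 19)/(2·12) ≡ 1/24. 24⁻¹ ≡ 22 (mod 31) since 24·22 = 528 ≡ 1, so λ ≡ 1·22 ≡ 22.
  x = λ² - 26 - 26 = 484 - 52 ≡ 29; y = λ·(26 - 29) - 12 ≡ 15. → (29, 15)
3B: (29, 15) + (26, 12). λ = (12 - 15)/(26 - 29) ≡ 28/28 mod 31. 28⁻¹ ≡ 10 (mod 31), so λ ≡ 1.
  x = λ² - 29 - 26 = 1 - 55 ≡ 8; y = λ·(29 - 8) - 15 ≡ 6. → (8, 6)
3B = (8, 6).
Finally 4A + 3B:
(19, 12) + (8, 6). λ = (6 - 12)/(8 - 19) ≡ 25/20 mod 31. 20⁻¹ ≡ 14 (mod 31) since 20·14 = 280 ≡ 1, so λ ≡ 9.
  x = λ² - 19 - 8 = 81 - 27 ≡ 23; y = λ·(19 - 23) - 12 ≡ 14. → (23, 14)

(23, 14)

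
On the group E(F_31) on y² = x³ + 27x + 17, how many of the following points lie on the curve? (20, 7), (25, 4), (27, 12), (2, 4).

(20, 7): 7² ≡ 18, rhs ≡ 1 → off.
(25, 4): 4² ≡ 16, rhs ≡ 11 → off.
(27, 12): 12² ≡ 20, rhs ≡ 0 → off.
(2, 4): 4² ≡ 16, rhs ≡ 17 → off.

0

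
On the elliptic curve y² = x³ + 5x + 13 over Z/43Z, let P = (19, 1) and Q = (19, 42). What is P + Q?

The two points share x = 19 and their y-coordinates satisfy 1 + 42 ≡ 0 (mod 43), so they are inverses. Their sum is 𝒪.

O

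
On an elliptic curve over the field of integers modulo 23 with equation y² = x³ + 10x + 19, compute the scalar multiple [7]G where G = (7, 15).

(4, 13)

Repeated addition: build up to 7G.
2G: tangent at (7, 15): λ = (3·7² + 10)/(2·15) ≡ 19/7. 7⁻¹ ≡ 10 (mod 23) since 7·10 = 70 ≡ 1, so λ ≡ 19·10 ≡ 6.
  x = λ² - 7 - 7 = 36 - 14 ≡ 22; y = λ·(7 - 22) - 15 ≡ 10. → (22, 10)
3G: (22, 10) + (7, 15). λ = (15 - 10)/(7 - 22) ≡ 5/8 mod 23. 8⁻¹ ≡ 3 (mod 23) since 8·3 = 24 ≡ 1, so λ ≡ 15.
  x = λ² - 22 - 7 = 225 - 29 ≡ 12; y = λ·(22 - 12) - 10 ≡ 2. → (12, 2)
4G: (12, 2) + (7, 15). λ = (15 - 2)/(7 - 12) ≡ 13/18 mod 23. 18⁻¹ ≡ 9 (mod 23) since 18·9 = 162 ≡ 1, so λ ≡ 2.
  x = λ² - 12 - 7 = 4 - 19 ≡ 8; y = λ·(12 - 8) - 2 ≡ 6. → (8, 6)
5G: (8, 6) + (7, 15). λ = (15 - 6)/(7 - 8) ≡ 9/22 mod 23. 22⁻¹ ≡ 22 (mod 23) since 22·22 = 484 ≡ 1, so λ ≡ 14.
  x = λ² - 8 - 7 = 196 - 15 ≡ 20; y = λ·(8 - 20) - 6 ≡ 10. → (20, 10)
6G: (20, 10) + (7, 15). λ = (15 - 10)/(7 - 20) ≡ 5/10 mod 23. 10⁻¹ ≡ 7 (mod 23), so λ ≡ 12.
  x = λ² - 20 - 7 = 144 - 27 ≡ 2; y = λ·(20 - 2) - 10 ≡ 22. → (2, 22)
7G: (2, 22) + (7, 15). λ = (15 - 22)/(7 - 2) ≡ 16/5 mod 23. 5⁻¹ ≡ 14 (mod 23), so λ ≡ 17.
  x = λ² - 2 - 7 = 289 - 9 ≡ 4; y = λ·(2 - 4) - 22 ≡ 13. → (4, 13)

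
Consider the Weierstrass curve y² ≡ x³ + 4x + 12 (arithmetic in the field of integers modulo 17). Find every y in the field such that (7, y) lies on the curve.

3, 14

x³ + 4x + 12 = 383 ≡ 9 (mod 17).
Square roots of 9 mod 17: 3 and 14 (since 3² = 9 ≡ 9).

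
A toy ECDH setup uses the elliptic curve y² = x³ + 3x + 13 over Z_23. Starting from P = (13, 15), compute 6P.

Double-and-add on 6 = (110)₂. Start with P = (13, 15) for the leading 1-bit.
double: tangent at (13, 15): λ = (3·13² + 3)/(2·15) ≡ 4/7. 7⁻¹ ≡ 10 (mod 23) since 7·10 = 70 ≡ 1, so λ ≡ 4·10 ≡ 17.
  x = λ² - 13 - 13 = 289 - 26 ≡ 10; y = λ·(13 - 10) - 15 ≡ 13. → (10, 13)
add P: (10, 13) + (13, 15). λ = (15 - 13)/(13 - 10) ≡ 2/3 mod 23. 3⁻¹ ≡ 8 (mod 23), so λ ≡ 16.
  x = λ² - 10 - 13 = 256 - 23 ≡ 3; y = λ·(10 - 3) - 13 ≡ 7. → (3, 7)
double: tangent at (3, 7): λ = (3·3² + 3)/(2·7) ≡ 7/14. 14⁻¹ ≡ 5 (mod 23), so λ ≡ 7·5 ≡ 12.
  x = λ² - 3 - 3 = 144 - 6 ≡ 0; y = λ·(3 - 0) - 7 ≡ 6. → (0, 6)

(0, 6)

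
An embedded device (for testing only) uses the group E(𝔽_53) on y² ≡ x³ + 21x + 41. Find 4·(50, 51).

(2, 12)

Write Q = (50, 51).
Double-and-add on 4 = (100)₂. Start with Q = (50, 51) for the leading 1-bit.
double: tangent at (50, 51): λ = (3·50² + 21)/(2·51) ≡ 48/49. 49⁻¹ ≡ 13 (mod 53), so λ ≡ 48·13 ≡ 41.
  x = λ² - 50 - 50 = 1681 - 100 ≡ 44; y = λ·(50 - 44) - 51 ≡ 36. → (44, 36)
double: tangent at (44, 36): λ = (3·44² + 21)/(2·36) ≡ 52/19. 19⁻¹ ≡ 14 (mod 53), so λ ≡ 52·14 ≡ 39.
  x = λ² - 44 - 44 = 1521 - 88 ≡ 2; y = λ·(44 - 2) - 36 ≡ 12. → (2, 12)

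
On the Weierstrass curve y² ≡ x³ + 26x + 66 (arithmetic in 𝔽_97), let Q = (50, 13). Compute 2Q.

tangent at (50, 13): λ = (3·50² + 26)/(2·13) ≡ 57/26. 26⁻¹ ≡ 56 (mod 97), so λ ≡ 57·56 ≡ 88.
  x = λ² - 50 - 50 = 7744 - 100 ≡ 78; y = λ·(50 - 78) - 13 ≡ 45. → (78, 45)

(78, 45)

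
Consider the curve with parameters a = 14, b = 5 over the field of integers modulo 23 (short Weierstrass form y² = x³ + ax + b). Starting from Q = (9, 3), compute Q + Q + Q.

(14, 1)

Repeated addition: build up to 3Q.
2Q: tangent at (9, 3): λ = (3·9² + 14)/(2·3) ≡ 4/6. 6⁻¹ ≡ 4 (mod 23) since 6·4 = 24 ≡ 1, so λ ≡ 4·4 ≡ 16.
  x = λ² - 9 - 9 = 256 - 18 ≡ 8; y = λ·(9 - 8) - 3 ≡ 13. → (8, 13)
3Q: (8, 13) + (9, 3). λ = (3 - 13)/(9 - 8) ≡ 13/1 mod 23. 1⁻¹ ≡ 1 (mod 23) since 1·1 = 1 ≡ 1, so λ ≡ 13.
  x = λ² - 8 - 9 = 169 - 17 ≡ 14; y = λ·(8 - 14) - 13 ≡ 1. → (14, 1)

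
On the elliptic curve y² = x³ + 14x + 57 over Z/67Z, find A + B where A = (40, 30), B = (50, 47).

(40, 30) + (50, 47). λ = (47 - 30)/(50 - 40) ≡ 17/10 mod 67. 10⁻¹ ≡ 47 (mod 67), so λ ≡ 62.
  x = λ² - 40 - 50 = 3844 - 90 ≡ 2; y = λ·(40 - 2) - 30 ≡ 48. → (2, 48)

(2, 48)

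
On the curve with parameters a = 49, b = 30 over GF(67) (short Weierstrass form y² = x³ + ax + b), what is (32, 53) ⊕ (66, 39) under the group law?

(32, 53) + (66, 39). λ = (39 - 53)/(66 - 32) ≡ 53/34 mod 67. 34⁻¹ ≡ 2 (mod 67), so λ ≡ 39.
  x = λ² - 32 - 66 = 1521 - 98 ≡ 16; y = λ·(32 - 16) - 53 ≡ 35. → (16, 35)

(16, 35)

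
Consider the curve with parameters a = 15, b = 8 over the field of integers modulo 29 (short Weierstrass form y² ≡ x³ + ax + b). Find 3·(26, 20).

Write P = (26, 20).
Repeated addition: build up to 3P.
2P: tangent at (26, 20): λ = (3·26² + 15)/(2·20) ≡ 13/11. 11⁻¹ ≡ 8 (mod 29) since 11·8 = 88 ≡ 1, so λ ≡ 13·8 ≡ 17.
  x = λ² - 26 - 26 = 289 - 52 ≡ 5; y = λ·(26 - 5) - 20 ≡ 18. → (5, 18)
3P: (5, 18) + (26, 20). λ = (20 - 18)/(26 - 5) ≡ 2/21 mod 29. 21⁻¹ ≡ 18 (mod 29), so λ ≡ 7.
  x = λ² - 5 - 26 = 49 - 31 ≡ 18; y = λ·(5 - 18) - 18 ≡ 7. → (18, 7)

(18, 7)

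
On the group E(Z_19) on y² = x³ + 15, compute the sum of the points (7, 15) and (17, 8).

(7, 15) + (17, 8). λ = (8 - 15)/(17 - 7) ≡ 12/10 mod 19. 10⁻¹ ≡ 2 (mod 19), so λ ≡ 5.
  x = λ² - 7 - 17 = 25 - 24 ≡ 1; y = λ·(7 - 1) - 15 ≡ 15. → (1, 15)

(1, 15)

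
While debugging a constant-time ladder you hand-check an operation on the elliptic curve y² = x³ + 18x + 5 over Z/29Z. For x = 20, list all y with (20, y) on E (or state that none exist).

x³ + 18x + 5 = 8365 ≡ 13 (mod 29).
Square roots of 13 mod 29: 10 and 19 (since 10² = 100 ≡ 13).

10, 19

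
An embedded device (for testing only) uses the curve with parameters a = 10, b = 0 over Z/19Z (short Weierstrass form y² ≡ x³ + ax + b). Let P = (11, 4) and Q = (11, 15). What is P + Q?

O

The two points share x = 11 and their y-coordinates satisfy 4 + 15 ≡ 0 (mod 19), so they are inverses. Their sum is the point at infinity.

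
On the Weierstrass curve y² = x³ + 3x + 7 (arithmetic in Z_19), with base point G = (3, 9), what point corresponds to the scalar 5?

(13, 1)

Double-and-add on 5 = (101)₂. Start with G = (3, 9) for the leading 1-bit.
double: tangent at (3, 9): λ = (3·3² + 3)/(2·9) ≡ 11/18. 18⁻¹ ≡ 18 (mod 19), so λ ≡ 11·18 ≡ 8.
  x = λ² - 3 - 3 = 64 - 6 ≡ 1; y = λ·(3 - 1) - 9 ≡ 7. → (1, 7)
double: tangent at (1, 7): λ = (3·1² + 3)/(2·7) ≡ 6/14. 14⁻¹ ≡ 15 (mod 19), so λ ≡ 6·15 ≡ 14.
  x = λ² - 1 - 1 = 196 - 2 ≡ 4; y = λ·(1 - 4) - 7 ≡ 8. → (4, 8)
add G: (4, 8) + (3, 9). λ = (9 - 8)/(3 - 4) ≡ 1/18 mod 19. 18⁻¹ ≡ 18 (mod 19) since 18·18 = 324 ≡ 1, so λ ≡ 18.
  x = λ² - 4 - 3 = 324 - 7 ≡ 13; y = λ·(4 - 13) - 8 ≡ 1. → (13, 1)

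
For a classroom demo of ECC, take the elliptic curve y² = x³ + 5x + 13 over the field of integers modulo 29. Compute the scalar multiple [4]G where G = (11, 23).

(25, 4)

Double-and-add on 4 = (100)₂. Start with G = (11, 23) for the leading 1-bit.
double: tangent at (11, 23): λ = (3·11² + 5)/(2·23) ≡ 20/17. 17⁻¹ ≡ 12 (mod 29) since 17·12 = 204 ≡ 1, so λ ≡ 20·12 ≡ 8.
  x = λ² - 11 - 11 = 64 - 22 ≡ 13; y = λ·(11 - 13) - 23 ≡ 19. → (13, 19)
double: tangent at (13, 19): λ = (3·13² + 5)/(2·19) ≡ 19/9. 9⁻¹ ≡ 13 (mod 29), so λ ≡ 19·13 ≡ 15.
  x = λ² - 13 - 13 = 225 - 26 ≡ 25; y = λ·(13 - 25) - 19 ≡ 4. → (25, 4)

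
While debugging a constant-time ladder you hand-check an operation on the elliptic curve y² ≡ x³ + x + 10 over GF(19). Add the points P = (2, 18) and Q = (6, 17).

(17, 0)

(2, 18) + (6, 17). λ = (17 - 18)/(6 - 2) ≡ 18/4 mod 19. 4⁻¹ ≡ 5 (mod 19) since 4·5 = 20 ≡ 1, so λ ≡ 14.
  x = λ² - 2 - 6 = 196 - 8 ≡ 17; y = λ·(2 - 17) - 18 ≡ 0. → (17, 0)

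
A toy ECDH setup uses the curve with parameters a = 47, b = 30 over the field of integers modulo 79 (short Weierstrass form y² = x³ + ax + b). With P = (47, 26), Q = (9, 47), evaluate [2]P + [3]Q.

(47, 53)

First 2P:
Repeated addition: build up to 2P.
2P: tangent at (47, 26): λ = (3·47² + 47)/(2·26) ≡ 38/52. 52⁻¹ ≡ 38 (mod 79), so λ ≡ 38·38 ≡ 22.
  x = λ² - 47 - 47 = 484 - 94 ≡ 74; y = λ·(47 - 74) - 26 ≡ 12. → (74, 12)
2P = (74, 12).
Next 3Q:
Repeated addition: build up to 3Q.
2Q: tangent at (9, 47): λ = (3·9² + 47)/(2·47) ≡ 53/15. 15⁻¹ ≡ 58 (mod 79) since 15·58 = 870 ≡ 1, so λ ≡ 53·58 ≡ 72.
  x = λ² - 9 - 9 = 5184 - 18 ≡ 31; y = λ·(9 - 31) - 47 ≡ 28. → (31, 28)
3Q: (31, 28) + (9, 47). λ = (47 - 28)/(9 - 31) ≡ 19/57 mod 79. 57⁻¹ ≡ 61 (mod 79) since 57·61 = 3477 ≡ 1, so λ ≡ 53.
  x = λ² - 31 - 9 = 2809 - 40 ≡ 4; y = λ·(31 - 4) - 28 ≡ 60. → (4, 60)
3Q = (4, 60).
Finally 2P + 3Q:
(74, 12) + (4, 60). λ = (60 - 12)/(4 - 74) ≡ 48/9 mod 79. 9⁻¹ ≡ 44 (mod 79) since 9·44 = 396 ≡ 1, so λ ≡ 58.
  x = λ² - 74 - 4 = 3364 - 78 ≡ 47; y = λ·(74 - 47) - 12 ≡ 53. → (47, 53)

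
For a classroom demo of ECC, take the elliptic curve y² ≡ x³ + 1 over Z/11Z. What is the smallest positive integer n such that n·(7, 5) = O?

2P: tangent at (7, 5): λ = (3·7² + 0)/(2·5) ≡ 4/10. 10⁻¹ ≡ 10 (mod 11) since 10·10 = 100 ≡ 1, so λ ≡ 4·10 ≡ 7.
  x = λ² - 7 - 7 = 49 - 14 ≡ 2; y = λ·(7 - 2) - 5 ≡ 8. → (2, 8)
3P: (2, 8) + (7, 5). λ = (5 - 8)/(7 - 2) ≡ 8/5 mod 11. 5⁻¹ ≡ 9 (mod 11), so λ ≡ 6.
  x = λ² - 2 - 7 = 36 - 9 ≡ 5; y = λ·(2 - 5) - 8 ≡ 7. → (5, 7)
4P: (5, 7) + (7, 5). λ = (5 - 7)/(7 - 5) ≡ 9/2 mod 11. 2⁻¹ ≡ 6 (mod 11), so λ ≡ 10.
  x = λ² - 5 - 7 = 100 - 12 ≡ 0; y = λ·(5 - 0) - 7 ≡ 10. → (0, 10)
5P: (0, 10) + (7, 5). λ = (5 - 10)/(7 - 0) ≡ 6/7 mod 11. 7⁻¹ ≡ 8 (mod 11) since 7·8 = 56 ≡ 1, so λ ≡ 4.
  x = λ² - 0 - 7 = 16 - 7 ≡ 9; y = λ·(0 - 9) - 10 ≡ 9. → (9, 9)
6P: (9, 9) + (7, 5). λ = (5 - 9)/(7 - 9) ≡ 7/9 mod 11. 9⁻¹ ≡ 5 (mod 11), so λ ≡ 2.
  x = λ² - 9 - 7 = 4 - 16 ≡ 10; y = λ·(9 - 10) - 9 ≡ 0. → (10, 0)
7P: (10, 0) + (7, 5). λ = (5 - 0)/(7 - 10) ≡ 5/8 mod 11. 8⁻¹ ≡ 7 (mod 11) since 8·7 = 56 ≡ 1, so λ ≡ 2.
  x = λ² - 10 - 7 = 4 - 17 ≡ 9; y = λ·(10 - 9) - 0 ≡ 2. → (9, 2)
8P: (9, 2) + (7, 5). λ = (5 - 2)/(7 - 9) ≡ 3/9 mod 11. 9⁻¹ ≡ 5 (mod 11) since 9·5 = 45 ≡ 1, so λ ≡ 4.
  x = λ² - 9 - 7 = 16 - 16 ≡ 0; y = λ·(9 - 0) - 2 ≡ 1. → (0, 1)
9P: (0, 1) + (7, 5). λ = (5 - 1)/(7 - 0) ≡ 4/7 mod 11. 7⁻¹ ≡ 8 (mod 11) since 7·8 = 56 ≡ 1, so λ ≡ 10.
  x = λ² - 0 - 7 = 100 - 7 ≡ 5; y = λ·(0 - 5) - 1 ≡ 4. → (5, 4)
10P: (5, 4) + (7, 5). λ = (5 - 4)/(7 - 5) ≡ 1/2 mod 11. 2⁻¹ ≡ 6 (mod 11), so λ ≡ 6.
  x = λ² - 5 - 7 = 36 - 12 ≡ 2; y = λ·(5 - 2) - 4 ≡ 3. → (2, 3)
11P: (2, 3) + (7, 5). λ = (5 - 3)/(7 - 2) ≡ 2/5 mod 11. 5⁻¹ ≡ 9 (mod 11), so λ ≡ 7.
  x = λ² - 2 - 7 = 49 - 9 ≡ 7; y = λ·(2 - 7) - 3 ≡ 6. → (7, 6)
12P: (7, 6) + (7, 5): same x and y₁ ≡ -y₂, so the sum is O.
12P = O, so the order is 12.

12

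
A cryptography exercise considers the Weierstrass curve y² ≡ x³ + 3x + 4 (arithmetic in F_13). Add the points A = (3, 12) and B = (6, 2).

(3, 12) + (6, 2). λ = (2 - 12)/(6 - 3) ≡ 3/3 mod 13. 3⁻¹ ≡ 9 (mod 13) since 3·9 = 27 ≡ 1, so λ ≡ 1.
  x = λ² - 3 - 6 = 1 - 9 ≡ 5; y = λ·(3 - 5) - 12 ≡ 12. → (5, 12)

(5, 12)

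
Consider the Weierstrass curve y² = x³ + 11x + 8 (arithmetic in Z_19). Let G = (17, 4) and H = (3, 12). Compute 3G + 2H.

(12, 14)

First 3G:
Repeated addition: build up to 3G.
2G: tangent at (17, 4): λ = (3·17² + 11)/(2·4) ≡ 4/8. 8⁻¹ ≡ 12 (mod 19) since 8·12 = 96 ≡ 1, so λ ≡ 4·12 ≡ 10.
  x = λ² - 17 - 17 = 100 - 34 ≡ 9; y = λ·(17 - 9) - 4 ≡ 0. → (9, 0)
3G: (9, 0) + (17, 4). λ = (4 - 0)/(17 - 9) ≡ 4/8 mod 19. 8⁻¹ ≡ 12 (mod 19), so λ ≡ 10.
  x = λ² - 9 - 17 = 100 - 26 ≡ 17; y = λ·(9 - 17) - 0 ≡ 15. → (17, 15)
3G = (17, 15).
Next 2H:
Repeated addition: build up to 2H.
2H: tangent at (3, 12): λ = (3·3² + 11)/(2·12) ≡ 0/5. 5⁻¹ ≡ 4 (mod 19), so λ ≡ 0·4 ≡ 0.
  x = λ² - 3 - 3 = 0 - 6 ≡ 13; y = λ·(3 - 13) - 12 ≡ 7. → (13, 7)
2H = (13, 7).
Finally 3G + 2H:
(17, 15) + (13, 7). λ = (7 - 15)/(13 - 17) ≡ 11/15 mod 19. 15⁻¹ ≡ 14 (mod 19), so λ ≡ 2.
  x = λ² - 17 - 13 = 4 - 30 ≡ 12; y = λ·(17 - 12) - 15 ≡ 14. → (12, 14)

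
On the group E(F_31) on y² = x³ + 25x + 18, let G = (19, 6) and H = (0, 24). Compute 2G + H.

(28, 28)

First 2G:
Repeated addition: build up to 2G.
2G: tangent at (19, 6): λ = (3·19² + 25)/(2·6) ≡ 23/12. 12⁻¹ ≡ 13 (mod 31) since 12·13 = 156 ≡ 1, so λ ≡ 23·13 ≡ 20.
  x = λ² - 19 - 19 = 400 - 38 ≡ 21; y = λ·(19 - 21) - 6 ≡ 16. → (21, 16)
2G = (21, 16).
Finally 2G + H:
(21, 16) + (0, 24). λ = (24 - 16)/(0 - 21) ≡ 8/10 mod 31. 10⁻¹ ≡ 28 (mod 31), so λ ≡ 7.
  x = λ² - 21 - 0 = 49 - 21 ≡ 28; y = λ·(21 - 28) - 16 ≡ 28. → (28, 28)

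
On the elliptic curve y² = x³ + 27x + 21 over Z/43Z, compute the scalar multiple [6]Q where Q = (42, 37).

Double-and-add on 6 = (110)₂. Start with Q = (42, 37) for the leading 1-bit.
double: tangent at (42, 37): λ = (3·42² + 27)/(2·37) ≡ 30/31. 31⁻¹ ≡ 25 (mod 43) since 31·25 = 775 ≡ 1, so λ ≡ 30·25 ≡ 19.
  x = λ² - 42 - 42 = 361 - 84 ≡ 19; y = λ·(42 - 19) - 37 ≡ 13. → (19, 13)
add Q: (19, 13) + (42, 37). λ = (37 - 13)/(42 - 19) ≡ 24/23 mod 43. 23⁻¹ ≡ 15 (mod 43), so λ ≡ 16.
  x = λ² - 19 - 42 = 256 - 61 ≡ 23; y = λ·(19 - 23) - 13 ≡ 9. → (23, 9)
double: tangent at (23, 9): λ = (3·23² + 27)/(2·9) ≡ 23/18. 18⁻¹ ≡ 12 (mod 43) since 18·12 = 216 ≡ 1, so λ ≡ 23·12 ≡ 18.
  x = λ² - 23 - 23 = 324 - 46 ≡ 20; y = λ·(23 - 20) - 9 ≡ 2. → (20, 2)

(20, 2)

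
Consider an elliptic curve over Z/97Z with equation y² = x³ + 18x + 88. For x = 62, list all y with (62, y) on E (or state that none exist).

none

x³ + 18x + 88 = 239532 ≡ 39 (mod 97).
39 is a non-residue mod 97; no y exists.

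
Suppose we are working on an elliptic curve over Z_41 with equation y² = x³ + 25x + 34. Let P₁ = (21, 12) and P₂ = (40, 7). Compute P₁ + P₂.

(23, 36)

(21, 12) + (40, 7). λ = (7 - 12)/(40 - 21) ≡ 36/19 mod 41. 19⁻¹ ≡ 13 (mod 41), so λ ≡ 17.
  x = λ² - 21 - 40 = 289 - 61 ≡ 23; y = λ·(21 - 23) - 12 ≡ 36. → (23, 36)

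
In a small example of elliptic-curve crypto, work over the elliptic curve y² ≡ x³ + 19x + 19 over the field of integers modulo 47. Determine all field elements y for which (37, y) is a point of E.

2, 45

x³ + 19x + 19 = 51375 ≡ 4 (mod 47).
Square roots of 4 mod 47: 2 and 45 (since 2² = 4 ≡ 4).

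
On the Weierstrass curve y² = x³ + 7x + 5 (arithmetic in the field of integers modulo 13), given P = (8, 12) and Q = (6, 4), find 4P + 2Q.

(10, 10)

First 4P:
Double-and-add on 4 = (100)₂. Start with P = (8, 12) for the leading 1-bit.
double: tangent at (8, 12): λ = (3·8² + 7)/(2·12) ≡ 4/11. 11⁻¹ ≡ 6 (mod 13) since 11·6 = 66 ≡ 1, so λ ≡ 4·6 ≡ 11.
  x = λ² - 8 - 8 = 121 - 16 ≡ 1; y = λ·(8 - 1) - 12 ≡ 0. → (1, 0)
double: (1, 0) + (1, 0): same x and y₁ ≡ -y₂, so the sum is ∞.
4P = ∞.
Next 2Q:
Repeated addition: build up to 2Q.
2Q: tangent at (6, 4): λ = (3·6² + 7)/(2·4) ≡ 11/8. 8⁻¹ ≡ 5 (mod 13), so λ ≡ 11·5 ≡ 3.
  x = λ² - 6 - 6 = 9 - 12 ≡ 10; y = λ·(6 - 10) - 4 ≡ 10. → (10, 10)
2Q = (10, 10).
Finally 4P + 2Q:
∞ + (10, 10) = (10, 10) (identity).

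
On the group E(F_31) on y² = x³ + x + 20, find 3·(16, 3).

(29, 14)

Write Q = (16, 3).
Repeated addition: build up to 3Q.
2Q: tangent at (16, 3): λ = (3·16² + 1)/(2·3) ≡ 25/6. 6⁻¹ ≡ 26 (mod 31), so λ ≡ 25·26 ≡ 30.
  x = λ² - 16 - 16 = 900 - 32 ≡ 0; y = λ·(16 - 0) - 3 ≡ 12. → (0, 12)
3Q: (0, 12) + (16, 3). λ = (3 - 12)/(16 - 0) ≡ 22/16 mod 31. 16⁻¹ ≡ 2 (mod 31) since 16·2 = 32 ≡ 1, so λ ≡ 13.
  x = λ² - 0 - 16 = 169 - 16 ≡ 29; y = λ·(0 - 29) - 12 ≡ 14. → (29, 14)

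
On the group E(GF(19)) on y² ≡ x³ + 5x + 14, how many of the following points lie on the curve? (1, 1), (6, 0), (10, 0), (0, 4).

(1, 1): 1² ≡ 1, rhs ≡ 1 → on.
(6, 0): 0² ≡ 0, rhs ≡ 13 → off.
(10, 0): 0² ≡ 0, rhs ≡ 0 → on.
(0, 4): 4² ≡ 16, rhs ≡ 14 → off.

2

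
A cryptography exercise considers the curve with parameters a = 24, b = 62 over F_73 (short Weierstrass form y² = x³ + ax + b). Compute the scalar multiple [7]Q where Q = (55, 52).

(32, 23)

Double-and-add on 7 = (111)₂. Start with Q = (55, 52) for the leading 1-bit.
double: tangent at (55, 52): λ = (3·55² + 24)/(2·52) ≡ 47/31. 31⁻¹ ≡ 33 (mod 73), so λ ≡ 47·33 ≡ 18.
  x = λ² - 55 - 55 = 324 - 110 ≡ 68; y = λ·(55 - 68) - 52 ≡ 6. → (68, 6)
add Q: (68, 6) + (55, 52). λ = (52 - 6)/(55 - 68) ≡ 46/60 mod 73. 60⁻¹ ≡ 28 (mod 73) since 60·28 = 1680 ≡ 1, so λ ≡ 47.
  x = λ² - 68 - 55 = 2209 - 123 ≡ 42; y = λ·(68 - 42) - 6 ≡ 48. → (42, 48)
double: tangent at (42, 48): λ = (3·42² + 24)/(2·48) ≡ 60/23. 23⁻¹ ≡ 54 (mod 73), so λ ≡ 60·54 ≡ 28.
  x = λ² - 42 - 42 = 784 - 84 ≡ 43; y = λ·(42 - 43) - 48 ≡ 70. → (43, 70)
add Q: (43, 70) + (55, 52). λ = (52 - 70)/(55 - 43) ≡ 55/12 mod 73. 12⁻¹ ≡ 67 (mod 73) since 12·67 = 804 ≡ 1, so λ ≡ 35.
  x = λ² - 43 - 55 = 1225 - 98 ≡ 32; y = λ·(43 - 32) - 70 ≡ 23. → (32, 23)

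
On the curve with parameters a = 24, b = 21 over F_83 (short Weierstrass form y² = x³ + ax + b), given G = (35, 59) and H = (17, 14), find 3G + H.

First 3G:
Repeated addition: build up to 3G.
2G: tangent at (35, 59): λ = (3·35² + 24)/(2·59) ≡ 47/35. 35⁻¹ ≡ 19 (mod 83), so λ ≡ 47·19 ≡ 63.
  x = λ² - 35 - 35 = 3969 - 70 ≡ 81; y = λ·(35 - 81) - 59 ≡ 31. → (81, 31)
3G: (81, 31) + (35, 59). λ = (59 - 31)/(35 - 81) ≡ 28/37 mod 83. 37⁻¹ ≡ 9 (mod 83) since 37·9 = 333 ≡ 1, so λ ≡ 3.
  x = λ² - 81 - 35 = 9 - 116 ≡ 59; y = λ·(81 - 59) - 31 ≡ 35. → (59, 35)
3G = (59, 35).
Finally 3G + H:
(59, 35) + (17, 14). λ = (14 - 35)/(17 - 59) ≡ 62/41 mod 83. 41⁻¹ ≡ 81 (mod 83) since 41·81 = 3321 ≡ 1, so λ ≡ 42.
  x = λ² - 59 - 17 = 1764 - 76 ≡ 28; y = λ·(59 - 28) - 35 ≡ 22. → (28, 22)

(28, 22)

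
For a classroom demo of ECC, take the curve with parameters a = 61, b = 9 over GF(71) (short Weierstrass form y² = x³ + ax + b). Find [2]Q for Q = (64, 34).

(1, 0)

tangent at (64, 34): λ = (3·64² + 61)/(2·34) ≡ 66/68. 68⁻¹ ≡ 47 (mod 71) since 68·47 = 3196 ≡ 1, so λ ≡ 66·47 ≡ 49.
  x = λ² - 64 - 64 = 2401 - 128 ≡ 1; y = λ·(64 - 1) - 34 ≡ 0. → (1, 0)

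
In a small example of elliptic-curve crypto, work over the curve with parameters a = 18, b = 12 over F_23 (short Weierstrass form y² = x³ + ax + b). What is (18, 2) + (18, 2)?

(0, 14)

tangent at (18, 2): λ = (3·18² + 18)/(2·2) ≡ 1/4. 4⁻¹ ≡ 6 (mod 23), so λ ≡ 1·6 ≡ 6.
  x = λ² - 18 - 18 = 36 - 36 ≡ 0; y = λ·(18 - 0) - 2 ≡ 14. → (0, 14)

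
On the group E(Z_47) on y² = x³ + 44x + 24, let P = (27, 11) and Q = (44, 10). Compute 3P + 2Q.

First 3P:
Repeated addition: build up to 3P.
2P: tangent at (27, 11): λ = (3·27² + 44)/(2·11) ≡ 22/22. 22⁻¹ ≡ 15 (mod 47), so λ ≡ 22·15 ≡ 1.
  x = λ² - 27 - 27 = 1 - 54 ≡ 41; y = λ·(27 - 41) - 11 ≡ 22. → (41, 22)
3P: (41, 22) + (27, 11). λ = (11 - 22)/(27 - 41) ≡ 36/33 mod 47. 33⁻¹ ≡ 10 (mod 47) since 33·10 = 330 ≡ 1, so λ ≡ 31.
  x = λ² - 41 - 27 = 961 - 68 ≡ 0; y = λ·(41 - 0) - 22 ≡ 27. → (0, 27)
3P = (0, 27).
Next 2Q:
Repeated addition: build up to 2Q.
2Q: tangent at (44, 10): λ = (3·44² + 44)/(2·10) ≡ 24/20. 20⁻¹ ≡ 40 (mod 47) since 20·40 = 800 ≡ 1, so λ ≡ 24·40 ≡ 20.
  x = λ² - 44 - 44 = 400 - 88 ≡ 30; y = λ·(44 - 30) - 10 ≡ 35. → (30, 35)
2Q = (30, 35).
Finally 3P + 2Q:
(0, 27) + (30, 35). λ = (35 - 27)/(30 - 0) ≡ 8/30 mod 47. 30⁻¹ ≡ 11 (mod 47) since 30·11 = 330 ≡ 1, so λ ≡ 41.
  x = λ² - 0 - 30 = 1681 - 30 ≡ 6; y = λ·(0 - 6) - 27 ≡ 9. → (6, 9)

(6, 9)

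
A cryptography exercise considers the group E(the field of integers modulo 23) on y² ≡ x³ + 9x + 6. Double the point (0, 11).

tangent at (0, 11): λ = (3·0² + 9)/(2·11) ≡ 9/22. 22⁻¹ ≡ 22 (mod 23), so λ ≡ 9·22 ≡ 14.
  x = λ² - 0 - 0 = 196 - 0 ≡ 12; y = λ·(0 - 12) - 11 ≡ 5. → (12, 5)

(12, 5)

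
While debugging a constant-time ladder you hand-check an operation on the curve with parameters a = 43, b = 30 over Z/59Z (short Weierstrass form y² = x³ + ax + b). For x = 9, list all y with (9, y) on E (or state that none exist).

x³ + 43x + 30 = 1146 ≡ 25 (mod 59).
Square roots of 25 mod 59: 5 and 54 (since 5² = 25 ≡ 25).

5, 54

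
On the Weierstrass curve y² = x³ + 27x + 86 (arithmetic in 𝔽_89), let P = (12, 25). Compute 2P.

tangent at (12, 25): λ = (3·12² + 27)/(2·25) ≡ 14/50. 50⁻¹ ≡ 73 (mod 89), so λ ≡ 14·73 ≡ 43.
  x = λ² - 12 - 12 = 1849 - 24 ≡ 45; y = λ·(12 - 45) - 25 ≡ 69. → (45, 69)

(45, 69)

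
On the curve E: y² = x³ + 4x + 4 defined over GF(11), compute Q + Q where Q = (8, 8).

(0, 2)

tangent at (8, 8): λ = (3·8² + 4)/(2·8) ≡ 9/5. 5⁻¹ ≡ 9 (mod 11) since 5·9 = 45 ≡ 1, so λ ≡ 9·9 ≡ 4.
  x = λ² - 8 - 8 = 16 - 16 ≡ 0; y = λ·(8 - 0) - 8 ≡ 2. → (0, 2)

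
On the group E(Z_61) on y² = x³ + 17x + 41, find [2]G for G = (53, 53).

(52, 14)

tangent at (53, 53): λ = (3·53² + 17)/(2·53) ≡ 26/45. 45⁻¹ ≡ 19 (mod 61), so λ ≡ 26·19 ≡ 6.
  x = λ² - 53 - 53 = 36 - 106 ≡ 52; y = λ·(53 - 52) - 53 ≡ 14. → (52, 14)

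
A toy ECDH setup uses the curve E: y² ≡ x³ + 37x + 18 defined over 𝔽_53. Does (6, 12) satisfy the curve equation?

y² = 12² ≡ 38; x³ + 37x + 18 = 456 ≡ 32 (mod 53). 38 ≠ 32.

no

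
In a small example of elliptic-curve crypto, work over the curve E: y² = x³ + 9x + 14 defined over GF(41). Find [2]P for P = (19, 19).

(28, 18)

tangent at (19, 19): λ = (3·19² + 9)/(2·19) ≡ 26/38. 38⁻¹ ≡ 27 (mod 41), so λ ≡ 26·27 ≡ 5.
  x = λ² - 19 - 19 = 25 - 38 ≡ 28; y = λ·(19 - 28) - 19 ≡ 18. → (28, 18)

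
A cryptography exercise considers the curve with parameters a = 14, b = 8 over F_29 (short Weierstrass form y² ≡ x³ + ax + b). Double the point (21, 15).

tangent at (21, 15): λ = (3·21² + 14)/(2·15) ≡ 3/1. 1⁻¹ ≡ 1 (mod 29), so λ ≡ 3·1 ≡ 3.
  x = λ² - 21 - 21 = 9 - 42 ≡ 25; y = λ·(21 - 25) - 15 ≡ 2. → (25, 2)

(25, 2)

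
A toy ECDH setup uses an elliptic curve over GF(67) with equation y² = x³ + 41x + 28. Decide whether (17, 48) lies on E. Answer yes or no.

y² = 48² ≡ 26; x³ + 41x + 28 = 5638 ≡ 10 (mod 67). 26 ≠ 10.

no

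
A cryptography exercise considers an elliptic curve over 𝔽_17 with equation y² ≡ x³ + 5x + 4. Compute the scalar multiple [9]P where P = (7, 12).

(16, 7)

Double-and-add on 9 = (1001)₂. Start with P = (7, 12) for the leading 1-bit.
double: tangent at (7, 12): λ = (3·7² + 5)/(2·12) ≡ 16/7. 7⁻¹ ≡ 5 (mod 17), so λ ≡ 16·5 ≡ 12.
  x = λ² - 7 - 7 = 144 - 14 ≡ 11; y = λ·(7 - 11) - 12 ≡ 8. → (11, 8)
double: tangent at (11, 8): λ = (3·11² + 5)/(2·8) ≡ 11/16. 16⁻¹ ≡ 16 (mod 17), so λ ≡ 11·16 ≡ 6.
  x = λ² - 11 - 11 = 36 - 22 ≡ 14; y = λ·(11 - 14) - 8 ≡ 8. → (14, 8)
double: tangent at (14, 8): λ = (3·14² + 5)/(2·8) ≡ 15/16. 16⁻¹ ≡ 16 (mod 17), so λ ≡ 15·16 ≡ 2.
  x = λ² - 14 - 14 = 4 - 28 ≡ 10; y = λ·(14 - 10) - 8 ≡ 0. → (10, 0)
add P: (10, 0) + (7, 12). λ = (12 - 0)/(7 - 10) ≡ 12/14 mod 17. 14⁻¹ ≡ 11 (mod 17), so λ ≡ 13.
  x = λ² - 10 - 7 = 169 - 17 ≡ 16; y = λ·(10 - 16) - 0 ≡ 7. → (16, 7)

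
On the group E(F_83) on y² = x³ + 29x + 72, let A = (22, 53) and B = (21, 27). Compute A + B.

(52, 80)

(22, 53) + (21, 27). λ = (27 - 53)/(21 - 22) ≡ 57/82 mod 83. 82⁻¹ ≡ 82 (mod 83), so λ ≡ 26.
  x = λ² - 22 - 21 = 676 - 43 ≡ 52; y = λ·(22 - 52) - 53 ≡ 80. → (52, 80)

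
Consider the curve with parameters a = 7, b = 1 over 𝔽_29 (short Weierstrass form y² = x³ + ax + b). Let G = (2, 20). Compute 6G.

(25, 5)

Repeated addition: build up to 6G.
2G: tangent at (2, 20): λ = (3·2² + 7)/(2·20) ≡ 19/11. 11⁻¹ ≡ 8 (mod 29) since 11·8 = 88 ≡ 1, so λ ≡ 19·8 ≡ 7.
  x = λ² - 2 - 2 = 49 - 4 ≡ 16; y = λ·(2 - 16) - 20 ≡ 27. → (16, 27)
3G: (16, 27) + (2, 20). λ = (20 - 27)/(2 - 16) ≡ 22/15 mod 29. 15⁻¹ ≡ 2 (mod 29) since 15·2 = 30 ≡ 1, so λ ≡ 15.
  x = λ² - 16 - 2 = 225 - 18 ≡ 4; y = λ·(16 - 4) - 27 ≡ 8. → (4, 8)
4G: (4, 8) + (2, 20). λ = (20 - 8)/(2 - 4) ≡ 12/27 mod 29. 27⁻¹ ≡ 14 (mod 29) since 27·14 = 378 ≡ 1, so λ ≡ 23.
  x = λ² - 4 - 2 = 529 - 6 ≡ 1; y = λ·(4 - 1) - 8 ≡ 3. → (1, 3)
5G: (1, 3) + (2, 20). λ = (20 - 3)/(2 - 1) ≡ 17/1 mod 29. 1⁻¹ ≡ 1 (mod 29) since 1·1 = 1 ≡ 1, so λ ≡ 17.
  x = λ² - 1 - 2 = 289 - 3 ≡ 25; y = λ·(1 - 25) - 3 ≡ 24. → (25, 24)
6G: (25, 24) + (2, 20). λ = (20 - 24)/(2 - 25) ≡ 25/6 mod 29. 6⁻¹ ≡ 5 (mod 29), so λ ≡ 9.
  x = λ² - 25 - 2 = 81 - 27 ≡ 25; y = λ·(25 - 25) - 24 ≡ 5. → (25, 5)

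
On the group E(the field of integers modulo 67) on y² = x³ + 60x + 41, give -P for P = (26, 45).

-(26, 45) = (26, -45 mod 67) = (26, 22).

(26, 22)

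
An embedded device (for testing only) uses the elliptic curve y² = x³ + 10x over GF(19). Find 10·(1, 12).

O

Write Q = (1, 12).
Repeated addition: build up to 10Q.
2Q: tangent at (1, 12): λ = (3·1² + 10)/(2·12) ≡ 13/5. 5⁻¹ ≡ 4 (mod 19) since 5·4 = 20 ≡ 1, so λ ≡ 13·4 ≡ 14.
  x = λ² - 1 - 1 = 196 - 2 ≡ 4; y = λ·(1 - 4) - 12 ≡ 3. → (4, 3)
3Q: (4, 3) + (1, 12). λ = (12 - 3)/(1 - 4) ≡ 9/16 mod 19. 16⁻¹ ≡ 6 (mod 19), so λ ≡ 16.
  x = λ² - 4 - 1 = 256 - 5 ≡ 4; y = λ·(4 - 4) - 3 ≡ 16. → (4, 16)
4Q: (4, 16) + (1, 12). λ = (12 - 16)/(1 - 4) ≡ 15/16 mod 19. 16⁻¹ ≡ 6 (mod 19) since 16·6 = 96 ≡ 1, so λ ≡ 14.
  x = λ² - 4 - 1 = 196 - 5 ≡ 1; y = λ·(4 - 1) - 16 ≡ 7. → (1, 7)
5Q: (1, 7) + (1, 12): same x and y₁ ≡ -y₂, so the sum is O.
6Q: O + (1, 12) = (1, 12) (identity).
7Q: tangent at (1, 12): λ = (3·1² + 10)/(2·12) ≡ 13/5. 5⁻¹ ≡ 4 (mod 19) since 5·4 = 20 ≡ 1, so λ ≡ 13·4 ≡ 14.
  x = λ² - 1 - 1 = 196 - 2 ≡ 4; y = λ·(1 - 4) - 12 ≡ 3. → (4, 3)
8Q: (4, 3) + (1, 12). λ = (12 - 3)/(1 - 4) ≡ 9/16 mod 19. 16⁻¹ ≡ 6 (mod 19) since 16·6 = 96 ≡ 1, so λ ≡ 16.
  x = λ² - 4 - 1 = 256 - 5 ≡ 4; y = λ·(4 - 4) - 3 ≡ 16. → (4, 16)
9Q: (4, 16) + (1, 12). λ = (12 - 16)/(1 - 4) ≡ 15/16 mod 19. 16⁻¹ ≡ 6 (mod 19), so λ ≡ 14.
  x = λ² - 4 - 1 = 196 - 5 ≡ 1; y = λ·(4 - 1) - 16 ≡ 7. → (1, 7)
10Q: (1, 7) + (1, 12): same x and y₁ ≡ -y₂, so the sum is O.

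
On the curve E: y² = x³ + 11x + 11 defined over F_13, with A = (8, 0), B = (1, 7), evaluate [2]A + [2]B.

First 2A:
Repeated addition: build up to 2A.
2A: (8, 0) + (8, 0): same x and y₁ ≡ -y₂, so the sum is 𝒪.
2A = 𝒪.
Next 2B:
Repeated addition: build up to 2B.
2B: tangent at (1, 7): λ = (3·1² + 11)/(2·7) ≡ 1/1. 1⁻¹ ≡ 1 (mod 13) since 1·1 = 1 ≡ 1, so λ ≡ 1·1 ≡ 1.
  x = λ² - 1 - 1 = 1 - 2 ≡ 12; y = λ·(1 - 12) - 7 ≡ 8. → (12, 8)
2B = (12, 8).
Finally 2A + 2B:
𝒪 + (12, 8) = (12, 8) (identity).

(12, 8)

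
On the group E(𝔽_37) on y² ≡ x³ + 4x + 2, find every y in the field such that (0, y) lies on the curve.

x³ + 4x + 2 = 2 ≡ 2 (mod 37).
2 is a non-residue mod 37; no y exists.

none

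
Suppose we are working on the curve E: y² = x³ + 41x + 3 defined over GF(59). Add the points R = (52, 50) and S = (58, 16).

(27, 5)

(52, 50) + (58, 16). λ = (16 - 50)/(58 - 52) ≡ 25/6 mod 59. 6⁻¹ ≡ 10 (mod 59), so λ ≡ 14.
  x = λ² - 52 - 58 = 196 - 110 ≡ 27; y = λ·(52 - 27) - 50 ≡ 5. → (27, 5)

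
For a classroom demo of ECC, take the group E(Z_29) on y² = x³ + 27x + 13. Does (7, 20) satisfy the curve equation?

yes

y² = 20² ≡ 23; x³ + 27x + 13 = 545 ≡ 23 (mod 29). 23 = 23.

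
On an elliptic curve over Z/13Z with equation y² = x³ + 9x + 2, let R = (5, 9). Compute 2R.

tangent at (5, 9): λ = (3·5² + 9)/(2·9) ≡ 6/5. 5⁻¹ ≡ 8 (mod 13), so λ ≡ 6·8 ≡ 9.
  x = λ² - 5 - 5 = 81 - 10 ≡ 6; y = λ·(5 - 6) - 9 ≡ 8. → (6, 8)

(6, 8)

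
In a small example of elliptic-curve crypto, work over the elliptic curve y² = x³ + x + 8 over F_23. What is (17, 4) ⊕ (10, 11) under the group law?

(20, 22)

(17, 4) + (10, 11). λ = (11 - 4)/(10 - 17) ≡ 7/16 mod 23. 16⁻¹ ≡ 13 (mod 23), so λ ≡ 22.
  x = λ² - 17 - 10 = 484 - 27 ≡ 20; y = λ·(17 - 20) - 4 ≡ 22. → (20, 22)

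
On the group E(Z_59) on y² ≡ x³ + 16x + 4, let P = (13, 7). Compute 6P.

(34, 33)

Repeated addition: build up to 6P.
2P: tangent at (13, 7): λ = (3·13² + 16)/(2·7) ≡ 51/14. 14⁻¹ ≡ 38 (mod 59) since 14·38 = 532 ≡ 1, so λ ≡ 51·38 ≡ 50.
  x = λ² - 13 - 13 = 2500 - 26 ≡ 55; y = λ·(13 - 55) - 7 ≡ 17. → (55, 17)
3P: (55, 17) + (13, 7). λ = (7 - 17)/(13 - 55) ≡ 49/17 mod 59. 17⁻¹ ≡ 7 (mod 59), so λ ≡ 48.
  x = λ² - 55 - 13 = 2304 - 68 ≡ 53; y = λ·(55 - 53) - 17 ≡ 20. → (53, 20)
4P: (53, 20) + (13, 7). λ = (7 - 20)/(13 - 53) ≡ 46/19 mod 59. 19⁻¹ ≡ 28 (mod 59), so λ ≡ 49.
  x = λ² - 53 - 13 = 2401 - 66 ≡ 34; y = λ·(53 - 34) - 20 ≡ 26. → (34, 26)
5P: (34, 26) + (13, 7). λ = (7 - 26)/(13 - 34) ≡ 40/38 mod 59. 38⁻¹ ≡ 14 (mod 59) since 38·14 = 532 ≡ 1, so λ ≡ 29.
  x = λ² - 34 - 13 = 841 - 47 ≡ 27; y = λ·(34 - 27) - 26 ≡ 0. → (27, 0)
6P: (27, 0) + (13, 7). λ = (7 - 0)/(13 - 27) ≡ 7/45 mod 59. 45⁻¹ ≡ 21 (mod 59), so λ ≡ 29.
  x = λ² - 27 - 13 = 841 - 40 ≡ 34; y = λ·(27 - 34) - 0 ≡ 33. → (34, 33)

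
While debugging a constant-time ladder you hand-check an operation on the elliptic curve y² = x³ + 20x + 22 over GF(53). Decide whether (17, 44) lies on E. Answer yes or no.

y² = 44² ≡ 28; x³ + 20x + 22 = 5275 ≡ 28 (mod 53). 28 = 28.

yes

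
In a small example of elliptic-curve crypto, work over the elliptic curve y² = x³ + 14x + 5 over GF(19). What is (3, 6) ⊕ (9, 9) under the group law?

(12, 18)

(3, 6) + (9, 9). λ = (9 - 6)/(9 - 3) ≡ 3/6 mod 19. 6⁻¹ ≡ 16 (mod 19) since 6·16 = 96 ≡ 1, so λ ≡ 10.
  x = λ² - 3 - 9 = 100 - 12 ≡ 12; y = λ·(3 - 12) - 6 ≡ 18. → (12, 18)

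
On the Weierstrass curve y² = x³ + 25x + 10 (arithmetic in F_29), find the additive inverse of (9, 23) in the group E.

(9, 6)

-(9, 23) = (9, -23 mod 29) = (9, 6).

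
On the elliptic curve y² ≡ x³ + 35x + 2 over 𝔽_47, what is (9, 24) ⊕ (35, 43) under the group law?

(10, 6)

(9, 24) + (35, 43). λ = (43 - 24)/(35 - 9) ≡ 19/26 mod 47. 26⁻¹ ≡ 38 (mod 47) since 26·38 = 988 ≡ 1, so λ ≡ 17.
  x = λ² - 9 - 35 = 289 - 44 ≡ 10; y = λ·(9 - 10) - 24 ≡ 6. → (10, 6)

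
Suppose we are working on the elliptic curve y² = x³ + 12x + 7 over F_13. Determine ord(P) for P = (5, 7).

7

2P: tangent at (5, 7): λ = (3·5² + 12)/(2·7) ≡ 9/1. 1⁻¹ ≡ 1 (mod 13) since 1·1 = 1 ≡ 1, so λ ≡ 9·1 ≡ 9.
  x = λ² - 5 - 5 = 81 - 10 ≡ 6; y = λ·(5 - 6) - 7 ≡ 10. → (6, 10)
3P: (6, 10) + (5, 7). λ = (7 - 10)/(5 - 6) ≡ 10/12 mod 13. 12⁻¹ ≡ 12 (mod 13) since 12·12 = 144 ≡ 1, so λ ≡ 3.
  x = λ² - 6 - 5 = 9 - 11 ≡ 11; y = λ·(6 - 11) - 10 ≡ 1. → (11, 1)
4P: (11, 1) + (5, 7). λ = (7 - 1)/(5 - 11) ≡ 6/7 mod 13. 7⁻¹ ≡ 2 (mod 13), so λ ≡ 12.
  x = λ² - 11 - 5 = 144 - 16 ≡ 11; y = λ·(11 - 11) - 1 ≡ 12. → (11, 12)
5P: (11, 12) + (5, 7). λ = (7 - 12)/(5 - 11) ≡ 8/7 mod 13. 7⁻¹ ≡ 2 (mod 13) since 7·2 = 14 ≡ 1, so λ ≡ 3.
  x = λ² - 11 - 5 = 9 - 16 ≡ 6; y = λ·(11 - 6) - 12 ≡ 3. → (6, 3)
6P: (6, 3) + (5, 7). λ = (7 - 3)/(5 - 6) ≡ 4/12 mod 13. 12⁻¹ ≡ 12 (mod 13), so λ ≡ 9.
  x = λ² - 6 - 5 = 81 - 11 ≡ 5; y = λ·(6 - 5) - 3 ≡ 6. → (5, 6)
7P: (5, 6) + (5, 7): same x and y₁ ≡ -y₂, so the sum is O.
7P = O, so the order is 7.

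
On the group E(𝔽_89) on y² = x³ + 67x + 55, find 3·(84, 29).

Write G = (84, 29).
Repeated addition: build up to 3G.
2G: tangent at (84, 29): λ = (3·84² + 67)/(2·29) ≡ 53/58. 58⁻¹ ≡ 66 (mod 89), so λ ≡ 53·66 ≡ 27.
  x = λ² - 84 - 84 = 729 - 168 ≡ 27; y = λ·(84 - 27) - 29 ≡ 86. → (27, 86)
3G: (27, 86) + (84, 29). λ = (29 - 86)/(84 - 27) ≡ 32/57 mod 89. 57⁻¹ ≡ 25 (mod 89), so λ ≡ 88.
  x = λ² - 27 - 84 = 7744 - 111 ≡ 68; y = λ·(27 - 68) - 86 ≡ 44. → (68, 44)

(68, 44)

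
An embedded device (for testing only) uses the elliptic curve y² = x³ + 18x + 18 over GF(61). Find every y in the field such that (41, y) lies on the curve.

25, 36

x³ + 18x + 18 = 69677 ≡ 15 (mod 61).
Square roots of 15 mod 61: 25 and 36 (since 25² = 625 ≡ 15).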